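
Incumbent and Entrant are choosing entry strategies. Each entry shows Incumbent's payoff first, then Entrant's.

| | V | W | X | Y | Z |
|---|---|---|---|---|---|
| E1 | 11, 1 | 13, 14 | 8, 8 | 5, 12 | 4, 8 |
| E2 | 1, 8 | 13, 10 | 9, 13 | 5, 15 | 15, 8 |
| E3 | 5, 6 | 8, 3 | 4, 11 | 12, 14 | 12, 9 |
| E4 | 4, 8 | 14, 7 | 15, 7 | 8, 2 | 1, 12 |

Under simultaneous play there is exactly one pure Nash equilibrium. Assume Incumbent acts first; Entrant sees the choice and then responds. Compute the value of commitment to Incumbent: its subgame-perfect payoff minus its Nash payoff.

Solve by backward induction (Incumbent leads).
- E1: BR = W, leader payoff 13.
- E2: BR = Y, leader payoff 5.
- E3: BR = Y, leader payoff 12.
- E4: BR = Z, leader payoff 1.
Incumbent's induced payoffs are 13, 5, 12, 1, so Incumbent commits to E1. Subgame-perfect outcome: (E1, W) with payoffs (13, 14).
Now find the simultaneous Nash equilibrium.
Incumbent's best replies: V→E1; W→E4; X→E4; Y→E3; Z→E2.
Entrant's best replies: E1→W; E2→Y; E3→Y; E4→Z.
Only (E3, Y) has each player best-responding; Nash payoffs (12, 14).
Incumbent's commitment gain: 13 − 12 = 1.

1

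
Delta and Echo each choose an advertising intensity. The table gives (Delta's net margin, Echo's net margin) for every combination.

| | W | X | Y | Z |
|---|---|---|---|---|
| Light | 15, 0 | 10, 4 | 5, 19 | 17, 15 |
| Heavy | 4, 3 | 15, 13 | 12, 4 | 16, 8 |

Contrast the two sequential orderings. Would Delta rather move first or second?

second

If Delta leads: Echo's best replies are Light→Y, Heavy→X; Delta's induced payoffs 5, 15; outcome (Heavy, X), payoffs (15, 13).
If Echo leads: Delta's best replies are W→Light, X→Heavy, Y→Heavy, Z→Light; Echo's induced payoffs 0, 13, 4, 15; outcome (Light, Z), payoffs (17, 15).
Delta gets 15 moving first and 17 moving second, so Delta prefers to move second.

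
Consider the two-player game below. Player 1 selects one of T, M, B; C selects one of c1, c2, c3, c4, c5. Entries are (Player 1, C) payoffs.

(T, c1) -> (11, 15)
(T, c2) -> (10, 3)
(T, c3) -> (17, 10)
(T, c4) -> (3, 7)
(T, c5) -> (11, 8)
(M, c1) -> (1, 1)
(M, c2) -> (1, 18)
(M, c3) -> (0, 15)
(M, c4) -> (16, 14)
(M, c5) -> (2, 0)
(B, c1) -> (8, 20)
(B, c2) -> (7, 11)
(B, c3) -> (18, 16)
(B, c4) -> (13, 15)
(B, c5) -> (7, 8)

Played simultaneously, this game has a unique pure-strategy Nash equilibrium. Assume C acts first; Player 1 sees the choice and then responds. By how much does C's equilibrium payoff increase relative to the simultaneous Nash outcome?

1

Player 1 best-responds to each possible C move:
- c1: BR = T, leader payoff 15.
- c2: BR = T, leader payoff 3.
- c3: BR = B, leader payoff 16.
- c4: BR = M, leader payoff 14.
- c5: BR = T, leader payoff 8.
Among 15, 3, 16, 14, 8, the best is 16 at c3. Subgame-perfect outcome: (B, c3) with payoffs (18, 16).
For the simultaneous game, intersect best replies.
Player 1's best replies: c1→T; c2→T; c3→B; c4→M; c5→T.
C's best replies: T→c1; M→c2; B→c1.
The unique mutual best reply is (T, c1), giving (11, 15).
C's commitment gain: 16 − 15 = 1.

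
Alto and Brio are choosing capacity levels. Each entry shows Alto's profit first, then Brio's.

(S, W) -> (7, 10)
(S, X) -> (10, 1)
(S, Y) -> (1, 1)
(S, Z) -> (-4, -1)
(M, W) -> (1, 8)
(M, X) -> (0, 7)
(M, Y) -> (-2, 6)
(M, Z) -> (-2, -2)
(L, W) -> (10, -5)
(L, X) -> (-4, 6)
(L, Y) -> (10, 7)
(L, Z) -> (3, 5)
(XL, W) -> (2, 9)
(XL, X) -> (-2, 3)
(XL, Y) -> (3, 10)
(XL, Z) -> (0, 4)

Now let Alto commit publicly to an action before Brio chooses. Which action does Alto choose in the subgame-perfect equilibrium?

Brio best-responds to each possible Alto move:
- S: Brio compares 10, 1, 1, -1 and picks W; Alto would get 7.
- M: Brio compares 8, 7, 6, -2 and picks W; Alto would get 1.
- L: Brio compares -5, 6, 7, 5 and picks Y; Alto would get 10.
- XL: Brio compares 9, 3, 10, 4 and picks Y; Alto would get 3.
Maximizing over 7, 1, 10, 3, Alto chooses L. Subgame-perfect outcome: (L, Y) with payoffs (10, 7).

L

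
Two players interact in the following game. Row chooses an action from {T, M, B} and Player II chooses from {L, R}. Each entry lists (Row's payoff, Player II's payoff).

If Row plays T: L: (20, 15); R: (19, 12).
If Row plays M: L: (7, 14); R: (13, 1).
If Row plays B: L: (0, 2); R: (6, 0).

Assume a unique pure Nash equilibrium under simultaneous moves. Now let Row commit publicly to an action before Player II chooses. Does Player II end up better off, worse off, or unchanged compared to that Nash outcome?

unchanged

Work backward from Player II's decision.
- T → Player II plays L (best of 15, 12); Row gets 20.
- M → Player II plays L (best of 14, 1); Row gets 7.
- B → Player II plays L (best of 2, 0); Row gets 0.
Among 20, 7, 0, the best is 20 at T. Subgame-perfect outcome: (T, L) with payoffs (20, 15).
Under simultaneous play:
Row's best replies: L→T; R→T.
Player II's best replies: T→L; M→L; B→L.
Only (T, L) has each player best-responding; Nash payoffs (20, 15).
Player II earns 15 sequentially versus 15 at the Nash outcome: unchanged.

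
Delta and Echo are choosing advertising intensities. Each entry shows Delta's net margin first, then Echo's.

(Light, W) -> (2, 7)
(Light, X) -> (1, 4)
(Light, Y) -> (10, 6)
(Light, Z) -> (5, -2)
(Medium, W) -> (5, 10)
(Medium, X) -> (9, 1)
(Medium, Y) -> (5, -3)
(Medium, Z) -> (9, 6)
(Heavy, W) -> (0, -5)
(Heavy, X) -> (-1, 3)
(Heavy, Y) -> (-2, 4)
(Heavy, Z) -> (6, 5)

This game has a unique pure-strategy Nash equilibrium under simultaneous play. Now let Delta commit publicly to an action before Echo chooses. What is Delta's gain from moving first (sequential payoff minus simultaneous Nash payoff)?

1

Work backward from Echo's decision.
- Light → Echo plays W (best of 7, 4, 6, -2); Delta gets 2.
- Medium → Echo plays W (best of 10, 1, -3, 6); Delta gets 5.
- Heavy → Echo plays Z (best of -5, 3, 4, 5); Delta gets 6.
Delta's induced payoffs are 2, 5, 6, so Delta commits to Heavy. Subgame-perfect outcome: (Heavy, Z) with payoffs (6, 5).
Under simultaneous play:
Delta's best replies: W→Medium; X→Medium; Y→Light; Z→Medium.
Echo's best replies: Light→W; Medium→W; Heavy→Z.
The unique mutual best reply is (Medium, W), giving (5, 10).
Delta's commitment gain: 6 − 5 = 1.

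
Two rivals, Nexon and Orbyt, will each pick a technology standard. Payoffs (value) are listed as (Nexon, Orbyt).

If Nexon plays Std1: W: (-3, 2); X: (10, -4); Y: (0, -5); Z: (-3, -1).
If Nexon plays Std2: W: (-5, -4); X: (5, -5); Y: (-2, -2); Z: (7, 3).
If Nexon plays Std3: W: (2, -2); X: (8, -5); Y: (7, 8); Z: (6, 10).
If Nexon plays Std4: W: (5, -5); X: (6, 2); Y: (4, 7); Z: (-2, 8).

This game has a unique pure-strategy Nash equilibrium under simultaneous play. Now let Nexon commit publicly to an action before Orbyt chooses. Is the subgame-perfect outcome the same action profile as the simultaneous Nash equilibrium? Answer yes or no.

yes

Solve by backward induction (Nexon leads).
- Std1 → Orbyt plays W (best of 2, -4, -5, -1); Nexon gets -3.
- Std2 → Orbyt plays Z (best of -4, -5, -2, 3); Nexon gets 7.
- Std3 → Orbyt plays Z (best of -2, -5, 8, 10); Nexon gets 6.
- Std4 → Orbyt plays Z (best of -5, 2, 7, 8); Nexon gets -2.
Nexon's induced payoffs are -3, 7, 6, -2, so Nexon commits to Std2. Subgame-perfect outcome: (Std2, Z) with payoffs (7, 3).
Now find the simultaneous Nash equilibrium.
Nexon's best replies: W→Std4; X→Std1; Y→Std3; Z→Std2.
Orbyt's best replies: Std1→W; Std2→Z; Std3→Z; Std4→Z.
The unique mutual best reply is (Std2, Z), giving (7, 3).
Sequential outcome (Std2, Z) coincides with the Nash profile (Std2, Z).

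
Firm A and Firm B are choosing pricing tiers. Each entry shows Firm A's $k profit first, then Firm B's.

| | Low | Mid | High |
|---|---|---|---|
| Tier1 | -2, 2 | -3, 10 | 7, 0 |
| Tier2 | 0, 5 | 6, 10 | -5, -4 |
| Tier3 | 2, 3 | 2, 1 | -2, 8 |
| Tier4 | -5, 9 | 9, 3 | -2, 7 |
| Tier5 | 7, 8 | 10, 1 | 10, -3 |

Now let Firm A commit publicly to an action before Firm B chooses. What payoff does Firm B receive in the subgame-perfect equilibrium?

8

Work backward from Firm B's decision.
- Tier1: Firm B compares 2, 10, 0 and picks Mid; Firm A would get -3.
- Tier2: Firm B compares 5, 10, -4 and picks Mid; Firm A would get 6.
- Tier3: Firm B compares 3, 1, 8 and picks High; Firm A would get -2.
- Tier4: Firm B compares 9, 3, 7 and picks Low; Firm A would get -5.
- Tier5: Firm B compares 8, 1, -3 and picks Low; Firm A would get 7.
Among -3, 6, -2, -5, 7, the best is 7 at Tier5. Subgame-perfect outcome: (Tier5, Low) with payoffs (7, 8).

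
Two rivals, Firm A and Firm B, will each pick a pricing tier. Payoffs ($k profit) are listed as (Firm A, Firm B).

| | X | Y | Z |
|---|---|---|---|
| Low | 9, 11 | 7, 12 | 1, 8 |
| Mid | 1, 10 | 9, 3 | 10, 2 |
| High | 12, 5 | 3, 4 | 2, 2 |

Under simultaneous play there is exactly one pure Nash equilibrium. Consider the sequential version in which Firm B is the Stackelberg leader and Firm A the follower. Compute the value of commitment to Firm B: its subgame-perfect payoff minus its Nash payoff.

0

Solve by backward induction (Firm B leads).
- X → Firm A plays High (best of 9, 1, 12); Firm B gets 5.
- Y → Firm A plays Mid (best of 7, 9, 3); Firm B gets 3.
- Z → Firm A plays Mid (best of 1, 10, 2); Firm B gets 2.
Among 5, 3, 2, the best is 5 at X. Subgame-perfect outcome: (High, X) with payoffs (12, 5).
Now find the simultaneous Nash equilibrium.
Firm A's best replies: X→High; Y→Mid; Z→Mid.
Firm B's best replies: Low→Y; Mid→X; High→X.
The unique mutual best reply is (High, X), giving (12, 5).
Firm B's commitment gain: 5 − 5 = 0.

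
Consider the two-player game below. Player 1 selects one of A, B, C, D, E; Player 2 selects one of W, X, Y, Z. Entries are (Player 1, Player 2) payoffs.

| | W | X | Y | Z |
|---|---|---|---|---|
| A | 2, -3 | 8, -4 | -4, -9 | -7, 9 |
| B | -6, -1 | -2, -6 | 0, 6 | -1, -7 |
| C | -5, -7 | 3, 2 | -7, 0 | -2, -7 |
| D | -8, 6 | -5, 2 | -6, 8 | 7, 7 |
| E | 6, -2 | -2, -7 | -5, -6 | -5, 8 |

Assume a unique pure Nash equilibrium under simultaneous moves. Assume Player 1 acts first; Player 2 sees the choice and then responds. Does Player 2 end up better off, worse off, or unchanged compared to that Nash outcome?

Player 2 best-responds to each possible Player 1 move:
- A: Player 2 compares -3, -4, -9, 9 and picks Z; Player 1 would get -7.
- B: Player 2 compares -1, -6, 6, -7 and picks Y; Player 1 would get 0.
- C: Player 2 compares -7, 2, 0, -7 and picks X; Player 1 would get 3.
- D: Player 2 compares 6, 2, 8, 7 and picks Y; Player 1 would get -6.
- E: Player 2 compares -2, -7, -6, 8 and picks Z; Player 1 would get -5.
Player 1's induced payoffs are -7, 0, 3, -6, -5, so Player 1 commits to C. Subgame-perfect outcome: (C, X) with payoffs (3, 2).
Now find the simultaneous Nash equilibrium.
Player 1's best replies: W→E; X→A; Y→B; Z→D.
Player 2's best replies: A→Z; B→Y; C→X; D→Y; E→Z.
The unique mutual best reply is (B, Y), giving (0, 6).
Player 2 earns 2 sequentially versus 6 at the Nash outcome: worse off.

worse off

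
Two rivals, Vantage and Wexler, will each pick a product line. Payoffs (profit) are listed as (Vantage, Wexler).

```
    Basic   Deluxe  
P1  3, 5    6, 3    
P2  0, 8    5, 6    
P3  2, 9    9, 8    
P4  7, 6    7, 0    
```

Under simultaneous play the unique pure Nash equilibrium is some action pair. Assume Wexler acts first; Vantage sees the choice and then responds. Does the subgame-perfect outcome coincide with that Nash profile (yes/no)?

Work backward from Vantage's decision.
- Basic: BR = P4, leader payoff 6.
- Deluxe: BR = P3, leader payoff 8.
Among 6, 8, the best is 8 at Deluxe. Subgame-perfect outcome: (P3, Deluxe) with payoffs (9, 8).
Under simultaneous play:
Vantage's best replies: Basic→P4; Deluxe→P3.
Wexler's best replies: P1→Basic; P2→Basic; P3→Basic; P4→Basic.
The unique mutual best reply is (P4, Basic), giving (7, 6).
Sequential outcome (P3, Deluxe) differs from the Nash profile (P4, Basic).

no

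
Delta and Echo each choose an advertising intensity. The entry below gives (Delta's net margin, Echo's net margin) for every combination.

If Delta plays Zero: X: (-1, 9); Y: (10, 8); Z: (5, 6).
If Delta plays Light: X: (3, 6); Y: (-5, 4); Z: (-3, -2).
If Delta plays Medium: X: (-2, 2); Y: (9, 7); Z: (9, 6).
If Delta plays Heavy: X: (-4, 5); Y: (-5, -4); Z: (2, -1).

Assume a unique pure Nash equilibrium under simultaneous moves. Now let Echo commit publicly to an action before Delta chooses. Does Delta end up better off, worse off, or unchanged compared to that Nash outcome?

better off

Work backward from Delta's decision.
- X: Delta compares -1, 3, -2, -4 and picks Light; Echo would get 6.
- Y: Delta compares 10, -5, 9, -5 and picks Zero; Echo would get 8.
- Z: Delta compares 5, -3, 9, 2 and picks Medium; Echo would get 6.
Echo's induced payoffs are 6, 8, 6, so Echo commits to Y. Subgame-perfect outcome: (Zero, Y) with payoffs (10, 8).
For the simultaneous game, intersect best replies.
Delta's best replies: X→Light; Y→Zero; Z→Medium.
Echo's best replies: Zero→X; Light→X; Medium→Y; Heavy→X.
The unique mutual best reply is (Light, X), giving (3, 6).
Delta earns 10 sequentially versus 3 at the Nash outcome: better off.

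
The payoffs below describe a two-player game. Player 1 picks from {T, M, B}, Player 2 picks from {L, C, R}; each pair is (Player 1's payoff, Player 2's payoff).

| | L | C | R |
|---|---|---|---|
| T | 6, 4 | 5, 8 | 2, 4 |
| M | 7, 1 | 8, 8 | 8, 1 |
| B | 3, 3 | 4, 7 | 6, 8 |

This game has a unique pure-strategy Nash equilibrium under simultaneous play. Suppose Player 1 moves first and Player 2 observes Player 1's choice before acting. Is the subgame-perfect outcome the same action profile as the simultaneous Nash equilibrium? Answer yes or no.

Solve by backward induction (Player 1 leads).
- T: BR = C, leader payoff 5.
- M: BR = C, leader payoff 8.
- B: BR = R, leader payoff 6.
Player 1's induced payoffs are 5, 8, 6, so Player 1 commits to M. Subgame-perfect outcome: (M, C) with payoffs (8, 8).
Under simultaneous play:
Player 1's best replies: L→M; C→M; R→M.
Player 2's best replies: T→C; M→C; B→R.
The unique mutual best reply is (M, C), giving (8, 8).
Sequential outcome (M, C) coincides with the Nash profile (M, C).

yes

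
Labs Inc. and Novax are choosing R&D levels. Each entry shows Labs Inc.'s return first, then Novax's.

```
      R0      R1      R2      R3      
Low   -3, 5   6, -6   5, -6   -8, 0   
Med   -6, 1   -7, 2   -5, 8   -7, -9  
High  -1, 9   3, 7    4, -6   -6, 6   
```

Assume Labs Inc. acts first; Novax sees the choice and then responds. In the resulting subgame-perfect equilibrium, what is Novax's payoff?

9

Work backward from Novax's decision.
- Low → Novax plays R0 (best of 5, -6, -6, 0); Labs Inc. gets -3.
- Med → Novax plays R2 (best of 1, 2, 8, -9); Labs Inc. gets -5.
- High → Novax plays R0 (best of 9, 7, -6, 6); Labs Inc. gets -1.
Labs Inc.'s induced payoffs are -3, -5, -1, so Labs Inc. commits to High. Subgame-perfect outcome: (High, R0) with payoffs (-1, 9).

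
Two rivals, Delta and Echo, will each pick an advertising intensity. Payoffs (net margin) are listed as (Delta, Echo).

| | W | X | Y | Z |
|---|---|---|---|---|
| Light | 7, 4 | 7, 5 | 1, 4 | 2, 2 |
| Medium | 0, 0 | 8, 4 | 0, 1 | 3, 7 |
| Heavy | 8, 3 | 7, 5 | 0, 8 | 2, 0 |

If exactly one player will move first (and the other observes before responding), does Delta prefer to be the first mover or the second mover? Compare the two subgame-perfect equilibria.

first

If Delta leads: Echo's best replies are Light→X, Medium→Z, Heavy→Y; Delta's induced payoffs 7, 3, 0; outcome (Light, X), payoffs (7, 5).
If Echo leads: Delta's best replies are W→Heavy, X→Medium, Y→Light, Z→Medium; Echo's induced payoffs 3, 4, 4, 7; outcome (Medium, Z), payoffs (3, 7).
Delta gets 7 moving first and 3 moving second, so Delta prefers to move first.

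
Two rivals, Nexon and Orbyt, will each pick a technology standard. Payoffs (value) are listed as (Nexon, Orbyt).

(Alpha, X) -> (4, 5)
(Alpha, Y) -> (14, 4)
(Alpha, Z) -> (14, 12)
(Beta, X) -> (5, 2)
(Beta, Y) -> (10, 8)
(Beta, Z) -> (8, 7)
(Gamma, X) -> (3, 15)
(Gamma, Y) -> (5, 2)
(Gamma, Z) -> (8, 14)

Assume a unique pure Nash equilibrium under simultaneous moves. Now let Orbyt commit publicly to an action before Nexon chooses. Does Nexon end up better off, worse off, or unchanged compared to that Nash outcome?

Work backward from Nexon's decision.
- X: Nexon compares 4, 5, 3 and picks Beta; Orbyt would get 2.
- Y: Nexon compares 14, 10, 5 and picks Alpha; Orbyt would get 4.
- Z: Nexon compares 14, 8, 8 and picks Alpha; Orbyt would get 12.
Maximizing over 2, 4, 12, Orbyt chooses Z. Subgame-perfect outcome: (Alpha, Z) with payoffs (14, 12).
Now find the simultaneous Nash equilibrium.
Nexon's best replies: X→Beta; Y→Alpha; Z→Alpha.
Orbyt's best replies: Alpha→Z; Beta→Y; Gamma→X.
Only (Alpha, Z) has each player best-responding; Nash payoffs (14, 12).
Nexon earns 14 sequentially versus 14 at the Nash outcome: unchanged.

unchanged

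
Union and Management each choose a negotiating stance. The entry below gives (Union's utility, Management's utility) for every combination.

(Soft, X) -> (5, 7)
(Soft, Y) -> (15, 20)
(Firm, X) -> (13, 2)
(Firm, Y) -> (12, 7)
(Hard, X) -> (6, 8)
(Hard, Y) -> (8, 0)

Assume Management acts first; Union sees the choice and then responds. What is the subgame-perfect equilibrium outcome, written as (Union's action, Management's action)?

Solve by backward induction (Management leads).
- X: BR = Firm, leader payoff 2.
- Y: BR = Soft, leader payoff 20.
Management's induced payoffs are 2, 20, so Management commits to Y. Subgame-perfect outcome: (Soft, Y) with payoffs (15, 20).

(Soft, Y)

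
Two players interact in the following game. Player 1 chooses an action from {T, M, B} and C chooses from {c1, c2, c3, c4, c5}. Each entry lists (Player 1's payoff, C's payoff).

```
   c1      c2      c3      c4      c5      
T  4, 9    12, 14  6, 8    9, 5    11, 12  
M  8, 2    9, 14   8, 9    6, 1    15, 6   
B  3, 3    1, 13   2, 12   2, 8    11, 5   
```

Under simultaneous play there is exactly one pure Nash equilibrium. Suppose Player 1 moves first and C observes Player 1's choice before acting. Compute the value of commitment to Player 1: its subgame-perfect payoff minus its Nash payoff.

C best-responds to each possible Player 1 move:
- T: BR = c2, leader payoff 12.
- M: BR = c2, leader payoff 9.
- B: BR = c2, leader payoff 1.
Maximizing over 12, 9, 1, Player 1 chooses T. Subgame-perfect outcome: (T, c2) with payoffs (12, 14).
Under simultaneous play:
Player 1's best replies: c1→M; c2→T; c3→M; c4→T; c5→M.
C's best replies: T→c2; M→c2; B→c2.
Only (T, c2) has each player best-responding; Nash payoffs (12, 14).
Player 1's commitment gain: 12 − 12 = 0.

0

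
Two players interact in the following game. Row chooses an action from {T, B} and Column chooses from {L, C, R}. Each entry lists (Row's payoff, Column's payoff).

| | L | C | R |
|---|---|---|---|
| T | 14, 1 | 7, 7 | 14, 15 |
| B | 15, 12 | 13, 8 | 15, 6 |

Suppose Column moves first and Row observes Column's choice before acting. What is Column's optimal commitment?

L

Row best-responds to each possible Column move:
- L: Row compares 14, 15 and picks B; Column would get 12.
- C: Row compares 7, 13 and picks B; Column would get 8.
- R: Row compares 14, 15 and picks B; Column would get 6.
Column's induced payoffs are 12, 8, 6, so Column commits to L. Subgame-perfect outcome: (B, L) with payoffs (15, 12).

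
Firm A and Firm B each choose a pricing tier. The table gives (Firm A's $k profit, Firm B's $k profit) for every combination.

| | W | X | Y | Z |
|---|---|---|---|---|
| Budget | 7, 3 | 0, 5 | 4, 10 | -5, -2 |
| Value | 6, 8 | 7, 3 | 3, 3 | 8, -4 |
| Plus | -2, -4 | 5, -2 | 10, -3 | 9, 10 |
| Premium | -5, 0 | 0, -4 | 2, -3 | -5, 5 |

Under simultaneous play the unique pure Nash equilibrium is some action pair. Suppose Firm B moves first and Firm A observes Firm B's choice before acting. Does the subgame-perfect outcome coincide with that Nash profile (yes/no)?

yes

Firm A best-responds to each possible Firm B move:
- W → Firm A plays Budget (best of 7, 6, -2, -5); Firm B gets 3.
- X → Firm A plays Value (best of 0, 7, 5, 0); Firm B gets 3.
- Y → Firm A plays Plus (best of 4, 3, 10, 2); Firm B gets -3.
- Z → Firm A plays Plus (best of -5, 8, 9, -5); Firm B gets 10.
Among 3, 3, -3, 10, the best is 10 at Z. Subgame-perfect outcome: (Plus, Z) with payoffs (9, 10).
For the simultaneous game, intersect best replies.
Firm A's best replies: W→Budget; X→Value; Y→Plus; Z→Plus.
Firm B's best replies: Budget→Y; Value→W; Plus→Z; Premium→Z.
The unique mutual best reply is (Plus, Z), giving (9, 10).
Sequential outcome (Plus, Z) coincides with the Nash profile (Plus, Z).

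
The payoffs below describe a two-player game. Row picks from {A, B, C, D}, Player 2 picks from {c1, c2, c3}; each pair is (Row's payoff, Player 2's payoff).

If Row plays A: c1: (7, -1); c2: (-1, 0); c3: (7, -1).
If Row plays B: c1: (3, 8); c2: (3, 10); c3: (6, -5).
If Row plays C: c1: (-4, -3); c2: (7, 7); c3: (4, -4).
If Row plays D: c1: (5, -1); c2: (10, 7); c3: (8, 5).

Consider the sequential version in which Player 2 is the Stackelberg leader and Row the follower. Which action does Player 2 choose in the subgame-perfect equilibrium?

Solve by backward induction (Player 2 leads).
- c1: BR = A, leader payoff -1.
- c2: BR = D, leader payoff 7.
- c3: BR = D, leader payoff 5.
Maximizing over -1, 7, 5, Player 2 chooses c2. Subgame-perfect outcome: (D, c2) with payoffs (10, 7).

c2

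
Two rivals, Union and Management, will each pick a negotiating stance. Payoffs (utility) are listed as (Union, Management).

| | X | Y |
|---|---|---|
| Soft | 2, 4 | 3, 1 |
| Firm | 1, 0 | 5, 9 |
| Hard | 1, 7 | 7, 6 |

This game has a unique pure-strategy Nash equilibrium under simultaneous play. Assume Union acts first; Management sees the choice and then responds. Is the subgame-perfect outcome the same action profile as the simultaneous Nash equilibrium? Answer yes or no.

no

Backward induction with Union moving first.
- Soft: BR = X, leader payoff 2.
- Firm: BR = Y, leader payoff 5.
- Hard: BR = X, leader payoff 1.
Maximizing over 2, 5, 1, Union chooses Firm. Subgame-perfect outcome: (Firm, Y) with payoffs (5, 9).
For the simultaneous game, intersect best replies.
Union's best replies: X→Soft; Y→Hard.
Management's best replies: Soft→X; Firm→Y; Hard→X.
Only (Soft, X) has each player best-responding; Nash payoffs (2, 4).
Sequential outcome (Firm, Y) differs from the Nash profile (Soft, X).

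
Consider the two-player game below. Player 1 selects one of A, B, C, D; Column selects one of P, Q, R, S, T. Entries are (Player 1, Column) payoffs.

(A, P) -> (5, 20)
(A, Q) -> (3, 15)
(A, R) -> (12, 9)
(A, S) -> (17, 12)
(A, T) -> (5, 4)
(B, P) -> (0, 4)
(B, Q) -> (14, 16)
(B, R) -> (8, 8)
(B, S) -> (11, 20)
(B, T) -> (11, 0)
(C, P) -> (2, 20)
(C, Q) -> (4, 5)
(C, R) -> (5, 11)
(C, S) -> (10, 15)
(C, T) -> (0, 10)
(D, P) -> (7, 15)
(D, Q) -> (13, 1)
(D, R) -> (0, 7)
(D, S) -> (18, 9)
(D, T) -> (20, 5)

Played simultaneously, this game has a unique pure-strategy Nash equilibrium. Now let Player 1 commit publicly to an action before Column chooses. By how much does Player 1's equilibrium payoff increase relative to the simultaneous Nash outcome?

4

Backward induction with Player 1 moving first.
- A → Column plays P (best of 20, 15, 9, 12, 4); Player 1 gets 5.
- B → Column plays S (best of 4, 16, 8, 20, 0); Player 1 gets 11.
- C → Column plays P (best of 20, 5, 11, 15, 10); Player 1 gets 2.
- D → Column plays P (best of 15, 1, 7, 9, 5); Player 1 gets 7.
Player 1's induced payoffs are 5, 11, 2, 7, so Player 1 commits to B. Subgame-perfect outcome: (B, S) with payoffs (11, 20).
Now find the simultaneous Nash equilibrium.
Player 1's best replies: P→D; Q→B; R→A; S→D; T→D.
Column's best replies: A→P; B→S; C→P; D→P.
Only (D, P) has each player best-responding; Nash payoffs (7, 15).
Player 1's commitment gain: 11 − 7 = 4.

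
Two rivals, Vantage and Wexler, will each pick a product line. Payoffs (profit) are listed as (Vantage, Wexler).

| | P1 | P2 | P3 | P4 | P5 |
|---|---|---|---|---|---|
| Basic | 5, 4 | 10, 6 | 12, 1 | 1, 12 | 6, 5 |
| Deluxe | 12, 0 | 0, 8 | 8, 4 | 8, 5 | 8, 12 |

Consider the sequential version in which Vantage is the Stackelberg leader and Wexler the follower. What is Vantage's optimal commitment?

Backward induction with Vantage moving first.
- Basic → Wexler plays P4 (best of 4, 6, 1, 12, 5); Vantage gets 1.
- Deluxe → Wexler plays P5 (best of 0, 8, 4, 5, 12); Vantage gets 8.
Among 1, 8, the best is 8 at Deluxe. Subgame-perfect outcome: (Deluxe, P5) with payoffs (8, 12).

Deluxe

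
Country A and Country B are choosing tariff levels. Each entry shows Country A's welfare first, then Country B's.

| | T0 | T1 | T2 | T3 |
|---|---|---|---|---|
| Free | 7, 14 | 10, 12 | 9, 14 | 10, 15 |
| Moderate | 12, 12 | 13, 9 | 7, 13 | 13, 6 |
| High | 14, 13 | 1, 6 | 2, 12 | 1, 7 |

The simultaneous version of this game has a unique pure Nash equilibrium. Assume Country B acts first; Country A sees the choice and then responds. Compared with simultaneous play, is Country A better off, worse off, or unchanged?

worse off

Backward induction with Country B moving first.
- T0: BR = High, leader payoff 13.
- T1: BR = Moderate, leader payoff 9.
- T2: BR = Free, leader payoff 14.
- T3: BR = Moderate, leader payoff 6.
Maximizing over 13, 9, 14, 6, Country B chooses T2. Subgame-perfect outcome: (Free, T2) with payoffs (9, 14).
For the simultaneous game, intersect best replies.
Country A's best replies: T0→High; T1→Moderate; T2→Free; T3→Moderate.
Country B's best replies: Free→T3; Moderate→T2; High→T0.
The unique mutual best reply is (High, T0), giving (14, 13).
Country A earns 9 sequentially versus 14 at the Nash outcome: worse off.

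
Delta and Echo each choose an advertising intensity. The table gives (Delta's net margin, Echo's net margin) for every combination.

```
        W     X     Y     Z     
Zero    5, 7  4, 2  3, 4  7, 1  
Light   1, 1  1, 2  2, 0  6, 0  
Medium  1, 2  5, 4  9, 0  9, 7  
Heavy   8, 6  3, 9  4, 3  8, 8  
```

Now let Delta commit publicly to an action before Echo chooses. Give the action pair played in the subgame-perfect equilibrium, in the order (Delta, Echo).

Work backward from Echo's decision.
- Zero: Echo compares 7, 2, 4, 1 and picks W; Delta would get 5.
- Light: Echo compares 1, 2, 0, 0 and picks X; Delta would get 1.
- Medium: Echo compares 2, 4, 0, 7 and picks Z; Delta would get 9.
- Heavy: Echo compares 6, 9, 3, 8 and picks X; Delta would get 3.
Maximizing over 5, 1, 9, 3, Delta chooses Medium. Subgame-perfect outcome: (Medium, Z) with payoffs (9, 7).

(Medium, Z)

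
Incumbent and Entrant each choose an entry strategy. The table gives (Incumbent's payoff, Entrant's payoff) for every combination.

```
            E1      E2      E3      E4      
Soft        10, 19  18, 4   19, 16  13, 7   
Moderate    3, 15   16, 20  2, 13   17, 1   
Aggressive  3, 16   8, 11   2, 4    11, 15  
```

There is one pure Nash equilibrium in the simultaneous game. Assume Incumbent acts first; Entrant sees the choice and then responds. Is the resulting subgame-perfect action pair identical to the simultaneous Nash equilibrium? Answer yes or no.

Entrant best-responds to each possible Incumbent move:
- Soft: Entrant compares 19, 4, 16, 7 and picks E1; Incumbent would get 10.
- Moderate: Entrant compares 15, 20, 13, 1 and picks E2; Incumbent would get 16.
- Aggressive: Entrant compares 16, 11, 4, 15 and picks E1; Incumbent would get 3.
Incumbent's induced payoffs are 10, 16, 3, so Incumbent commits to Moderate. Subgame-perfect outcome: (Moderate, E2) with payoffs (16, 20).
For the simultaneous game, intersect best replies.
Incumbent's best replies: E1→Soft; E2→Soft; E3→Soft; E4→Moderate.
Entrant's best replies: Soft→E1; Moderate→E2; Aggressive→E1.
Only (Soft, E1) has each player best-responding; Nash payoffs (10, 19).
Sequential outcome (Moderate, E2) differs from the Nash profile (Soft, E1).

no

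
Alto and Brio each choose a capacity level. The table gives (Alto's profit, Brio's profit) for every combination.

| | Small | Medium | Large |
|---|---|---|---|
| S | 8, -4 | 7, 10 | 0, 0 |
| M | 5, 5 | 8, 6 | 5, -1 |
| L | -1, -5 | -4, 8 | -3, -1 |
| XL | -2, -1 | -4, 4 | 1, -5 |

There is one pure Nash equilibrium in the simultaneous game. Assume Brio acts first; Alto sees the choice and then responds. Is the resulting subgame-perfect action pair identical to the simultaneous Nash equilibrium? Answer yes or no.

Backward induction with Brio moving first.
- Small → Alto plays S (best of 8, 5, -1, -2); Brio gets -4.
- Medium → Alto plays M (best of 7, 8, -4, -4); Brio gets 6.
- Large → Alto plays M (best of 0, 5, -3, 1); Brio gets -1.
Maximizing over -4, 6, -1, Brio chooses Medium. Subgame-perfect outcome: (M, Medium) with payoffs (8, 6).
Under simultaneous play:
Alto's best replies: Small→S; Medium→M; Large→M.
Brio's best replies: S→Medium; M→Medium; L→Medium; XL→Medium.
Only (M, Medium) has each player best-responding; Nash payoffs (8, 6).
Sequential outcome (M, Medium) coincides with the Nash profile (M, Medium).

yes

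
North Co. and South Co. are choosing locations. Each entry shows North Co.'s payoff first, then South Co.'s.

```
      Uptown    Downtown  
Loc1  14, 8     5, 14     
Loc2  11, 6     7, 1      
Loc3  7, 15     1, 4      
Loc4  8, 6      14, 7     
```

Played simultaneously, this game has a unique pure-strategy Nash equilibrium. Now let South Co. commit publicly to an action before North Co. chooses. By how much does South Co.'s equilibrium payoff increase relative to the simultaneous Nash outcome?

Work backward from North Co.'s decision.
- Uptown → North Co. plays Loc1 (best of 14, 11, 7, 8); South Co. gets 8.
- Downtown → North Co. plays Loc4 (best of 5, 7, 1, 14); South Co. gets 7.
Among 8, 7, the best is 8 at Uptown. Subgame-perfect outcome: (Loc1, Uptown) with payoffs (14, 8).
For the simultaneous game, intersect best replies.
North Co.'s best replies: Uptown→Loc1; Downtown→Loc4.
South Co.'s best replies: Loc1→Downtown; Loc2→Uptown; Loc3→Uptown; Loc4→Downtown.
The unique mutual best reply is (Loc4, Downtown), giving (14, 7).
South Co.'s commitment gain: 8 − 7 = 1.

1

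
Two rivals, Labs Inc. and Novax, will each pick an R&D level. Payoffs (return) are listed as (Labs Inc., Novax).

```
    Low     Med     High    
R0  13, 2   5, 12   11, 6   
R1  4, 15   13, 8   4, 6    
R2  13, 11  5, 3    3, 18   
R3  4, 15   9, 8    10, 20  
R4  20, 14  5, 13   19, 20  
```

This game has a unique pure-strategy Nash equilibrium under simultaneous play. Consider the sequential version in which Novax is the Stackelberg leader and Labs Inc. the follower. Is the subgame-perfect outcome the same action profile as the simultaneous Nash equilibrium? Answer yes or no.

Solve by backward induction (Novax leads).
- Low: Labs Inc. compares 13, 4, 13, 4, 20 and picks R4; Novax would get 14.
- Med: Labs Inc. compares 5, 13, 5, 9, 5 and picks R1; Novax would get 8.
- High: Labs Inc. compares 11, 4, 3, 10, 19 and picks R4; Novax would get 20.
Maximizing over 14, 8, 20, Novax chooses High. Subgame-perfect outcome: (R4, High) with payoffs (19, 20).
Under simultaneous play:
Labs Inc.'s best replies: Low→R4; Med→R1; High→R4.
Novax's best replies: R0→Med; R1→Low; R2→High; R3→High; R4→High.
Only (R4, High) has each player best-responding; Nash payoffs (19, 20).
Sequential outcome (R4, High) coincides with the Nash profile (R4, High).

yes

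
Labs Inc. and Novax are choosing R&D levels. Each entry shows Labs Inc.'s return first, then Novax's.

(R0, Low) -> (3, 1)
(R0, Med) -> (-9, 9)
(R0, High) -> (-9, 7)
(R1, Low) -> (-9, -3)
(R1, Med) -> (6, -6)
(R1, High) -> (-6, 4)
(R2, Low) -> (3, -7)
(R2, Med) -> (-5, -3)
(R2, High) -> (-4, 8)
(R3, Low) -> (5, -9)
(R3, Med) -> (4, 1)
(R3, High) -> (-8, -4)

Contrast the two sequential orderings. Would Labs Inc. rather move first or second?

first

If Labs Inc. leads: Novax's best replies are R0→Med, R1→High, R2→High, R3→Med; Labs Inc.'s induced payoffs -9, -6, -4, 4; outcome (R3, Med), payoffs (4, 1).
If Novax leads: Labs Inc.'s best replies are Low→R3, Med→R1, High→R2; Novax's induced payoffs -9, -6, 8; outcome (R2, High), payoffs (-4, 8).
Labs Inc. gets 4 moving first and -4 moving second, so Labs Inc. prefers to move first.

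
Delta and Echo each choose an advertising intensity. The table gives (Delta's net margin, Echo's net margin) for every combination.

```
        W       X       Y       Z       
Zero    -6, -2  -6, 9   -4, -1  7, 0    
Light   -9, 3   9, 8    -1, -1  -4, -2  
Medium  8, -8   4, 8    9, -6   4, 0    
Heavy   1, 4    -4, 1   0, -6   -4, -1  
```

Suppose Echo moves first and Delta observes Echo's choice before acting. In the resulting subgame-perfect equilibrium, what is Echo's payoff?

Solve by backward induction (Echo leads).
- W: Delta compares -6, -9, 8, 1 and picks Medium; Echo would get -8.
- X: Delta compares -6, 9, 4, -4 and picks Light; Echo would get 8.
- Y: Delta compares -4, -1, 9, 0 and picks Medium; Echo would get -6.
- Z: Delta compares 7, -4, 4, -4 and picks Zero; Echo would get 0.
Maximizing over -8, 8, -6, 0, Echo chooses X. Subgame-perfect outcome: (Light, X) with payoffs (9, 8).

8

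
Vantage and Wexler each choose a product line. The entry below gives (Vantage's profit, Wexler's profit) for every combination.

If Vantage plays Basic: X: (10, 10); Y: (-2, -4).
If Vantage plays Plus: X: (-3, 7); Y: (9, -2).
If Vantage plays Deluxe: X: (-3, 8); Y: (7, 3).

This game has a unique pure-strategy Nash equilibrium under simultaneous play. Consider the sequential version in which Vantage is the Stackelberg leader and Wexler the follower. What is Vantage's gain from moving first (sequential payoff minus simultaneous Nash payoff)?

0

Solve by backward induction (Vantage leads).
- Basic: Wexler compares 10, -4 and picks X; Vantage would get 10.
- Plus: Wexler compares 7, -2 and picks X; Vantage would get -3.
- Deluxe: Wexler compares 8, 3 and picks X; Vantage would get -3.
Vantage's induced payoffs are 10, -3, -3, so Vantage commits to Basic. Subgame-perfect outcome: (Basic, X) with payoffs (10, 10).
For the simultaneous game, intersect best replies.
Vantage's best replies: X→Basic; Y→Plus.
Wexler's best replies: Basic→X; Plus→X; Deluxe→X.
Only (Basic, X) has each player best-responding; Nash payoffs (10, 10).
Vantage's commitment gain: 10 − 10 = 0.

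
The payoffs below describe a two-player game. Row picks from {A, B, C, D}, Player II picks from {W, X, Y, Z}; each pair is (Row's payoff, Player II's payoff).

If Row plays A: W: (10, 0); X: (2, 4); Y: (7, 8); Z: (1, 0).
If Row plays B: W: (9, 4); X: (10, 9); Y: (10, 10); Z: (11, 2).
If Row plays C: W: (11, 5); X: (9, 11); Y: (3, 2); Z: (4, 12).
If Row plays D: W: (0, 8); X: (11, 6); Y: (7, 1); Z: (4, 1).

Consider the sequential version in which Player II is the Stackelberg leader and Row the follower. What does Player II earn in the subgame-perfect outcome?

10

Work backward from Row's decision.
- W → Row plays C (best of 10, 9, 11, 0); Player II gets 5.
- X → Row plays D (best of 2, 10, 9, 11); Player II gets 6.
- Y → Row plays B (best of 7, 10, 3, 7); Player II gets 10.
- Z → Row plays B (best of 1, 11, 4, 4); Player II gets 2.
Among 5, 6, 10, 2, the best is 10 at Y. Subgame-perfect outcome: (B, Y) with payoffs (10, 10).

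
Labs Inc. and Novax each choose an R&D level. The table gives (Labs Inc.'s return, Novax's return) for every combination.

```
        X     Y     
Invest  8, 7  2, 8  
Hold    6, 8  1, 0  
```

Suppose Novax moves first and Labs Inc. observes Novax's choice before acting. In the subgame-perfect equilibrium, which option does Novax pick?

Y

Labs Inc. best-responds to each possible Novax move:
- X → Labs Inc. plays Invest (best of 8, 6); Novax gets 7.
- Y → Labs Inc. plays Invest (best of 2, 1); Novax gets 8.
Among 7, 8, the best is 8 at Y. Subgame-perfect outcome: (Invest, Y) with payoffs (2, 8).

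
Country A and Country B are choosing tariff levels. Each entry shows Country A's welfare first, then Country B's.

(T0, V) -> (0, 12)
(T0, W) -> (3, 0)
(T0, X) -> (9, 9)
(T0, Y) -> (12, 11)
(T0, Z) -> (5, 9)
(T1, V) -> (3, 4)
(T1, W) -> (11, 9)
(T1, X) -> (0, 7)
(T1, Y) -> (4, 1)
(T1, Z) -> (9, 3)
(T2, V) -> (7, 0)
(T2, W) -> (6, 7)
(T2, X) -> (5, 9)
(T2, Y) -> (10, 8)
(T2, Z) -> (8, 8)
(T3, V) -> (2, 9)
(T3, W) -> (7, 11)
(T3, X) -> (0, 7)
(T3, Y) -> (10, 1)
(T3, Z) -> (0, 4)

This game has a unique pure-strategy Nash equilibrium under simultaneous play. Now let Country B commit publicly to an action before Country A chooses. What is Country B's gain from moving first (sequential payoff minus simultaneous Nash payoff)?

2

Country A best-responds to each possible Country B move:
- V: Country A compares 0, 3, 7, 2 and picks T2; Country B would get 0.
- W: Country A compares 3, 11, 6, 7 and picks T1; Country B would get 9.
- X: Country A compares 9, 0, 5, 0 and picks T0; Country B would get 9.
- Y: Country A compares 12, 4, 10, 10 and picks T0; Country B would get 11.
- Z: Country A compares 5, 9, 8, 0 and picks T1; Country B would get 3.
Maximizing over 0, 9, 9, 11, 3, Country B chooses Y. Subgame-perfect outcome: (T0, Y) with payoffs (12, 11).
Now find the simultaneous Nash equilibrium.
Country A's best replies: V→T2; W→T1; X→T0; Y→T0; Z→T1.
Country B's best replies: T0→V; T1→W; T2→X; T3→W.
The unique mutual best reply is (T1, W), giving (11, 9).
Country B's commitment gain: 11 − 9 = 2.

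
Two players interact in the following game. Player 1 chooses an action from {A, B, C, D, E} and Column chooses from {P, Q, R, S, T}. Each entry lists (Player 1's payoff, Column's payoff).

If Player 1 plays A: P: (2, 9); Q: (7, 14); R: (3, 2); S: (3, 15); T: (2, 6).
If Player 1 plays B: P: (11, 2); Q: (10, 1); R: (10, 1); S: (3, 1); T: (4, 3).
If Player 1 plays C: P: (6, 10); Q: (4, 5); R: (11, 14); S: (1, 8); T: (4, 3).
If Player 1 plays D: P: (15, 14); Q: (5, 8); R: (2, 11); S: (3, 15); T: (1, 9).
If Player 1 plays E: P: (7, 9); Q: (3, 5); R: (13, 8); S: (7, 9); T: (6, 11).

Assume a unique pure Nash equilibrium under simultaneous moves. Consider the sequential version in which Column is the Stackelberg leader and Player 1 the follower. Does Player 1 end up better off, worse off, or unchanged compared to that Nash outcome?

better off

Solve by backward induction (Column leads).
- P: BR = D, leader payoff 14.
- Q: BR = B, leader payoff 1.
- R: BR = E, leader payoff 8.
- S: BR = E, leader payoff 9.
- T: BR = E, leader payoff 11.
Maximizing over 14, 1, 8, 9, 11, Column chooses P. Subgame-perfect outcome: (D, P) with payoffs (15, 14).
Now find the simultaneous Nash equilibrium.
Player 1's best replies: P→D; Q→B; R→E; S→E; T→E.
Column's best replies: A→S; B→T; C→R; D→S; E→T.
The unique mutual best reply is (E, T), giving (6, 11).
Player 1 earns 15 sequentially versus 6 at the Nash outcome: better off.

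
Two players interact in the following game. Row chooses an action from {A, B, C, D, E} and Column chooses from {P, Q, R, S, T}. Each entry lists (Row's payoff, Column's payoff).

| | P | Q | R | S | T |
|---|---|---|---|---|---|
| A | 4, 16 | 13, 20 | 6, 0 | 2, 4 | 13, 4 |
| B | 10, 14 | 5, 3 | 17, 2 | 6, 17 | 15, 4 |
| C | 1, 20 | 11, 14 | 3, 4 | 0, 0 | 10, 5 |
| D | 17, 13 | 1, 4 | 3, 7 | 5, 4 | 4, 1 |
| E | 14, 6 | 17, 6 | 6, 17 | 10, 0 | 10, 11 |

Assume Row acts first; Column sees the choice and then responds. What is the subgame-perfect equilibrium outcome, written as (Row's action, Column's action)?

(D, P)

Work backward from Column's decision.
- A: Column compares 16, 20, 0, 4, 4 and picks Q; Row would get 13.
- B: Column compares 14, 3, 2, 17, 4 and picks S; Row would get 6.
- C: Column compares 20, 14, 4, 0, 5 and picks P; Row would get 1.
- D: Column compares 13, 4, 7, 4, 1 and picks P; Row would get 17.
- E: Column compares 6, 6, 17, 0, 11 and picks R; Row would get 6.
Maximizing over 13, 6, 1, 17, 6, Row chooses D. Subgame-perfect outcome: (D, P) with payoffs (17, 13).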